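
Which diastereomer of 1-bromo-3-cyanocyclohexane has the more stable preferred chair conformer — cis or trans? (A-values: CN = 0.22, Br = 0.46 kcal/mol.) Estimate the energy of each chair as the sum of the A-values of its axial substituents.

cis

At 1,3 positions (parity same): cis → (e,e or a,a); trans → (a,e or e,a).
Best chair for cis: E = 0.00 kcal/mol; best chair for trans: E = 0.22 kcal/mol.
The cis isomer is lower by 0.22 kcal/mol.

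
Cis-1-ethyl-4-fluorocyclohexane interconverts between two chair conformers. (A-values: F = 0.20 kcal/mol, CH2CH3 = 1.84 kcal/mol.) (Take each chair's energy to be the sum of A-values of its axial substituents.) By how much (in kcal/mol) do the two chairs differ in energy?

1.64 kcal/mol

C1 and C4 have opposite parity, so for the cis isomer the two substituents are one axial and one equatorial in each chair.
Chair I (fluoro axial, ethyl equatorial): E = 0.20 kcal/mol.
Chair II (fluoro equatorial, ethyl axial): E = 1.84 kcal/mol.
ΔE = 1.84 − 0.20 = 1.64 kcal/mol; chair I is more stable.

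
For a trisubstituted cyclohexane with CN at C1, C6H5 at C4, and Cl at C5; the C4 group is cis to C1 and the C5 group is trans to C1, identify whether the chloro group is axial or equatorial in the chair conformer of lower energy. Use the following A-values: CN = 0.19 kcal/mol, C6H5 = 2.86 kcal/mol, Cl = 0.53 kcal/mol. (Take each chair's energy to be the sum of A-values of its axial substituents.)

Chair I (cyano axial, phenyl equatorial, chloro equatorial): E = 0.19 kcal/mol.
Chair II (cyano equatorial, phenyl axial, chloro axial): E = 3.39 kcal/mol.
Chair I is the more stable (lower-energy) conformer, and in that chair the chloro group is equatorial.

equatorial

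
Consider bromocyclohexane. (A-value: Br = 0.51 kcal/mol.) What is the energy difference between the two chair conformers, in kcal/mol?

A monosubstituted cyclohexane has one chair with the bromo group axial (E = A = 0.51 kcal/mol) and one with it equatorial (E = 0).
ΔE = 0.51 − 0 = 0.51 kcal/mol.

0.51 kcal/mol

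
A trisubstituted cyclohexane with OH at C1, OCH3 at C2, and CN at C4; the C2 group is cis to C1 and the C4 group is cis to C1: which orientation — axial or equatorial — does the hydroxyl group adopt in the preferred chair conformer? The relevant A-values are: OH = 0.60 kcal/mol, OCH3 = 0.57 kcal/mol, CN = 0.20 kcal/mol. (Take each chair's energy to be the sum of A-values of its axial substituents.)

Chair I (hydroxyl axial, methoxy equatorial, cyano equatorial): E = 0.60 kcal/mol.
Chair II (hydroxyl equatorial, methoxy axial, cyano axial): E = 0.77 kcal/mol.
Chair I is the more stable (lower-energy) conformer, and in that chair the hydroxyl group is axial.

axial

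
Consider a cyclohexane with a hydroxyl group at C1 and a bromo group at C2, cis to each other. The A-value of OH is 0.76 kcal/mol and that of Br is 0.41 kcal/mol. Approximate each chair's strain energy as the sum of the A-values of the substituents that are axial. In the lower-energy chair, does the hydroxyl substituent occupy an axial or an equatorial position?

equatorial

C1 and C2 have opposite parity, so for the cis isomer the two substituents are one axial and one equatorial in each chair.
Chair I (hydroxyl axial, bromo equatorial): E = 0.76 kcal/mol.
Chair II (hydroxyl equatorial, bromo axial): E = 0.41 kcal/mol.
Chair II is the more stable (lower-energy) conformer, and in that chair the hydroxyl group is equatorial.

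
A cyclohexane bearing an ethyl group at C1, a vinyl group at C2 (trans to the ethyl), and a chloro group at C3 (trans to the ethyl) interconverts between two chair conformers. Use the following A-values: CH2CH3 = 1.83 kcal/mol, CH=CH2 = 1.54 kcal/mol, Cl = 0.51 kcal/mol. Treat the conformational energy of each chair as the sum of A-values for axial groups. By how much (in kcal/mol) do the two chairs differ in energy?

Chair I (ethyl axial, vinyl axial, chloro equatorial): E = 3.37 kcal/mol.
Chair II (ethyl equatorial, vinyl equatorial, chloro axial): E = 0.51 kcal/mol.
ΔE = 3.37 − 0.51 = 2.86 kcal/mol; chair II is more stable.

2.86 kcal/mol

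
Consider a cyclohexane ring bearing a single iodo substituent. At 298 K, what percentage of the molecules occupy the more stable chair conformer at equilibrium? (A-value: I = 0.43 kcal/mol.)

67.4%

One chair has the iodo group axial (E = 0.43 kcal/mol) and the other has it equatorial (E = 0).
ΔG = 0.43 kcal/mol between the two chairs.
K = exp(ΔG/RT) with R = 1.987×10⁻³ kcal mol⁻¹ K⁻¹ and T = 298 K gives K ≈ 2.07.
Fraction in the lower-energy chair = K/(K+1) = 67.4%.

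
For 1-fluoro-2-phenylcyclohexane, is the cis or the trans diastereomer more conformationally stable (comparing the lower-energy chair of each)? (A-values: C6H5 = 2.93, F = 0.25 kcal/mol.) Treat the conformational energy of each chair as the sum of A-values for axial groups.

At 1,2 positions (parity opposite): cis → (a,e or e,a); trans → (e,e or a,a).
Best chair for cis: E = 0.25 kcal/mol; best chair for trans: E = 0.00 kcal/mol.
The trans isomer is lower by 0.25 kcal/mol.

trans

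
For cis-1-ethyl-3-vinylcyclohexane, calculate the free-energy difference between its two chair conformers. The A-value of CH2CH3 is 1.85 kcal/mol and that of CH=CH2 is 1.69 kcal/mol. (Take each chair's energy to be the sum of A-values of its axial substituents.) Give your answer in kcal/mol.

3.54 kcal/mol

C1 and C3 have the same parity, so for the cis isomer the two substituents are e,e in one chair and a,a in the other.
Chair I (ethyl axial, vinyl axial): E = 3.54 kcal/mol.
Chair II (ethyl equatorial, vinyl equatorial): E = 0.00 kcal/mol.
ΔE = 3.54 − 0.00 = 3.54 kcal/mol; chair II is more stable.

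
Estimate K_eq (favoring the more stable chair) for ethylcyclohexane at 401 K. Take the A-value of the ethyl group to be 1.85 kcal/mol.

One chair has the ethyl group axial (E = 1.85 kcal/mol) and the other has it equatorial (E = 0).
ΔG = 1.85 kcal/mol between the two chairs.
K = exp(ΔG/RT) with R = 1.987×10⁻³ kcal mol⁻¹ K⁻¹ and T = 401 K gives K ≈ 10.2.

K ≈ 10.2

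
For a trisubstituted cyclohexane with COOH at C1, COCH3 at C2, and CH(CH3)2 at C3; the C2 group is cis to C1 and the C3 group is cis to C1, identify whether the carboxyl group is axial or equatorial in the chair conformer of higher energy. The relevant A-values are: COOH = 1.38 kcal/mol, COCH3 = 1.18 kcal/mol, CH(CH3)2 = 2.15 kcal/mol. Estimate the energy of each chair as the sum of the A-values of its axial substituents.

axial

Chair I (carboxyl axial, acetyl equatorial, isopropyl axial): E = 3.53 kcal/mol.
Chair II (carboxyl equatorial, acetyl axial, isopropyl equatorial): E = 1.18 kcal/mol.
Chair I is the less stable (higher-energy) conformer, and in that chair the carboxyl group is axial.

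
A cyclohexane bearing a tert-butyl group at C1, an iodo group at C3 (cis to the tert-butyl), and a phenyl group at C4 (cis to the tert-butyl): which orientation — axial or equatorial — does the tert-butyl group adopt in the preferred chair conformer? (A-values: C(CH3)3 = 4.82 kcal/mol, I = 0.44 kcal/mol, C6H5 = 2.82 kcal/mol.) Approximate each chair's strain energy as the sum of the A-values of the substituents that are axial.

Chair I (tert-butyl axial, iodo axial, phenyl equatorial): E = 5.26 kcal/mol.
Chair II (tert-butyl equatorial, iodo equatorial, phenyl axial): E = 2.82 kcal/mol.
Chair II is the more stable (lower-energy) conformer, and in that chair the tert-butyl group is equatorial.

equatorial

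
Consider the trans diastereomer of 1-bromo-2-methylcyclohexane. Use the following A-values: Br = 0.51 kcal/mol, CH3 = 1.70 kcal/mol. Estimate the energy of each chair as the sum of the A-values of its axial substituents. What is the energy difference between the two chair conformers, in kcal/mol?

2.21 kcal/mol

C1 and C2 have opposite parity, so for the trans isomer the two substituents are e,e in one chair and a,a in the other.
Chair I (bromo axial, methyl axial): E = 2.21 kcal/mol.
Chair II (bromo equatorial, methyl equatorial): E = 0.00 kcal/mol.
ΔE = 2.21 − 0.00 = 2.21 kcal/mol; chair II is more stable.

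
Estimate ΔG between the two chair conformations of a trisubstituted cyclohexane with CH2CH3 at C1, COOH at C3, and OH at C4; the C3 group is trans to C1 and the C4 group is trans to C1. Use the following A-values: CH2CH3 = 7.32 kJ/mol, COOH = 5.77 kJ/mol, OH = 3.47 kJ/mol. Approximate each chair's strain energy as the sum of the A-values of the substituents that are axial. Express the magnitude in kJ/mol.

Chair I (ethyl axial, carboxyl equatorial, hydroxyl axial): E = 10.79 kJ/mol.
Chair II (ethyl equatorial, carboxyl axial, hydroxyl equatorial): E = 5.77 kJ/mol.
ΔE = 10.79 − 5.77 = 5.02 kJ/mol; chair II is more stable.

5.02 kJ/mol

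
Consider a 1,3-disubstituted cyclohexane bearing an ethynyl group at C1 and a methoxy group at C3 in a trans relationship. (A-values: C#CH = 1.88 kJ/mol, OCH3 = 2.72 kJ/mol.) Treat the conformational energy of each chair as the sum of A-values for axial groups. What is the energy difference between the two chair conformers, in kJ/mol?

C1 and C3 have the same parity, so for the trans isomer the two substituents are one axial and one equatorial in each chair.
Chair I (ethynyl axial, methoxy equatorial): E = 1.88 kJ/mol.
Chair II (ethynyl equatorial, methoxy axial): E = 2.72 kJ/mol.
ΔE = 2.72 − 1.88 = 0.84 kJ/mol; chair I is more stable.

0.84 kJ/mol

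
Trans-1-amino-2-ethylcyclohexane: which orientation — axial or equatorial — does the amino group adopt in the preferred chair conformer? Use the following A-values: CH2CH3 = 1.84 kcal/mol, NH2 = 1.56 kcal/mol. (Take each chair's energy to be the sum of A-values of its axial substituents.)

equatorial

C1 and C2 have opposite parity, so for the trans isomer the two substituents are e,e in one chair and a,a in the other.
Chair I (ethyl axial, amino axial): E = 3.40 kcal/mol.
Chair II (ethyl equatorial, amino equatorial): E = 0.00 kcal/mol.
Chair II is the more stable (lower-energy) conformer, and in that chair the amino group is equatorial.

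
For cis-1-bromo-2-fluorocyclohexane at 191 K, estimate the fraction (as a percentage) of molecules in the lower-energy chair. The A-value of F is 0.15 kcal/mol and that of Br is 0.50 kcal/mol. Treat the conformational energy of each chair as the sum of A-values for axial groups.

C1 and C2 have opposite parity, so for the cis isomer the two substituents are one axial and one equatorial in each chair.
Chair I (fluoro axial, bromo equatorial): E = 0.15 kcal/mol; chair II (fluoro equatorial, bromo axial): E = 0.50 kcal/mol.
ΔG = 0.35 kcal/mol between the two chairs.
K = exp(ΔG/RT) with R = 1.987×10⁻³ kcal mol⁻¹ K⁻¹ and T = 191 K gives K ≈ 2.51.
Fraction in the lower-energy chair = K/(K+1) = 71.5%.

71.5%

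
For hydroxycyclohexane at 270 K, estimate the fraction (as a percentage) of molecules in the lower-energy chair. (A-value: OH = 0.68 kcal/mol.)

78.0%

One chair has the hydroxyl group axial (E = 0.68 kcal/mol) and the other has it equatorial (E = 0).
ΔG = 0.68 kcal/mol between the two chairs.
K = exp(ΔG/RT) with R = 1.987×10⁻³ kcal mol⁻¹ K⁻¹ and T = 270 K gives K ≈ 3.55.
Fraction in the lower-energy chair = K/(K+1) = 78.0%.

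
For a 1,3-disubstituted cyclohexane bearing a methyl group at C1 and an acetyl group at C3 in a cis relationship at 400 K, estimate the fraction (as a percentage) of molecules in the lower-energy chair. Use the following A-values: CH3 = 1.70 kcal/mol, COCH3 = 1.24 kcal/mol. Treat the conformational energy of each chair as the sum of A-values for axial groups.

C1 and C3 have the same parity, so for the cis isomer the two substituents are e,e in one chair and a,a in the other.
Chair I (methyl axial, acetyl axial): E = 2.94 kcal/mol; chair II (methyl equatorial, acetyl equatorial): E = 0.00 kcal/mol.
ΔG = 2.94 kcal/mol between the two chairs.
K = exp(ΔG/RT) with R = 1.987×10⁻³ kcal mol⁻¹ K⁻¹ and T = 400 K gives K ≈ 40.4.
Fraction in the lower-energy chair = K/(K+1) = 97.6%.

97.6%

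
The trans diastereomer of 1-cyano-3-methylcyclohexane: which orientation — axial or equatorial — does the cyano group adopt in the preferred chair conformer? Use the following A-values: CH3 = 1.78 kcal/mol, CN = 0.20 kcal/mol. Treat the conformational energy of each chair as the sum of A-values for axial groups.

axial

C1 and C3 have the same parity, so for the trans isomer the two substituents are one axial and one equatorial in each chair.
Chair I (methyl axial, cyano equatorial): E = 1.78 kcal/mol.
Chair II (methyl equatorial, cyano axial): E = 0.20 kcal/mol.
Chair II is the more stable (lower-energy) conformer, and in that chair the cyano group is axial.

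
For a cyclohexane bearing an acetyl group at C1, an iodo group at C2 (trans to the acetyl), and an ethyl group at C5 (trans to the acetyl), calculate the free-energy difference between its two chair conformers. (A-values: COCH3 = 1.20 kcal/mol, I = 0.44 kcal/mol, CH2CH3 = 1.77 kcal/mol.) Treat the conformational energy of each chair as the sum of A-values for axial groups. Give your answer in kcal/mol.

Chair I (acetyl axial, iodo axial, ethyl equatorial): E = 1.64 kcal/mol.
Chair II (acetyl equatorial, iodo equatorial, ethyl axial): E = 1.77 kcal/mol.
ΔE = 1.77 − 1.64 = 0.13 kcal/mol; chair I is more stable.

0.13 kcal/mol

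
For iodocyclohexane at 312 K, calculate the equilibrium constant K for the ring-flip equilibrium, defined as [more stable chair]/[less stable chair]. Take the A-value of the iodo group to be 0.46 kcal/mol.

K ≈ 2.10

One chair has the iodo group axial (E = 0.46 kcal/mol) and the other has it equatorial (E = 0).
ΔG = 0.46 kcal/mol between the two chairs.
K = exp(ΔG/RT) with R = 1.987×10⁻³ kcal mol⁻¹ K⁻¹ and T = 312 K gives K ≈ 2.1.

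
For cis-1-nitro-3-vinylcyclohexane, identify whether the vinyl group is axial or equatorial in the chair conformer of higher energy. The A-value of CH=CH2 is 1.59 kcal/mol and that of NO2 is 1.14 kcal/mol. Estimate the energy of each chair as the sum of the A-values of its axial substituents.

axial

C1 and C3 have the same parity, so for the cis isomer the two substituents are e,e in one chair and a,a in the other.
Chair I (vinyl axial, nitro axial): E = 2.73 kcal/mol.
Chair II (vinyl equatorial, nitro equatorial): E = 0.00 kcal/mol.
Chair I is the less stable (higher-energy) conformer, and in that chair the vinyl group is axial.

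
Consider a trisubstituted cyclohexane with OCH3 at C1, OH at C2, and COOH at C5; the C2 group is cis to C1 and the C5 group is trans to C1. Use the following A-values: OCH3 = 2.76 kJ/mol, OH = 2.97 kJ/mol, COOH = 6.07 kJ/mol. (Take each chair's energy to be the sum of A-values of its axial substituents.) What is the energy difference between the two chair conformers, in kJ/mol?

Chair I (methoxy axial, hydroxyl equatorial, carboxyl equatorial): E = 2.76 kJ/mol.
Chair II (methoxy equatorial, hydroxyl axial, carboxyl axial): E = 9.04 kJ/mol.
ΔE = 9.04 − 2.76 = 6.28 kJ/mol; chair I is more stable.

6.28 kJ/mol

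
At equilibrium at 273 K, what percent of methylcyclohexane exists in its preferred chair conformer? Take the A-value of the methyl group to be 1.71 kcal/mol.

One chair has the methyl group axial (E = 1.71 kcal/mol) and the other has it equatorial (E = 0).
ΔG = 1.71 kcal/mol between the two chairs.
K = exp(ΔG/RT) with R = 1.987×10⁻³ kcal mol⁻¹ K⁻¹ and T = 273 K gives K ≈ 23.4.
Fraction in the lower-energy chair = K/(K+1) = 95.9%.

95.9%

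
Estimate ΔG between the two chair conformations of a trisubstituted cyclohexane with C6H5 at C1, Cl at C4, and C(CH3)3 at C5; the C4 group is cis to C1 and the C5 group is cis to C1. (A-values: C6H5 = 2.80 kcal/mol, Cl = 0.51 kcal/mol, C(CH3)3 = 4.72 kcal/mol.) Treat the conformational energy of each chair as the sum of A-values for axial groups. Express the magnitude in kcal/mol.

7.01 kcal/mol

Chair I (phenyl axial, chloro equatorial, tert-butyl axial): E = 7.52 kcal/mol.
Chair II (phenyl equatorial, chloro axial, tert-butyl equatorial): E = 0.51 kcal/mol.
ΔE = 7.52 − 0.51 = 7.01 kcal/mol; chair II is more stable.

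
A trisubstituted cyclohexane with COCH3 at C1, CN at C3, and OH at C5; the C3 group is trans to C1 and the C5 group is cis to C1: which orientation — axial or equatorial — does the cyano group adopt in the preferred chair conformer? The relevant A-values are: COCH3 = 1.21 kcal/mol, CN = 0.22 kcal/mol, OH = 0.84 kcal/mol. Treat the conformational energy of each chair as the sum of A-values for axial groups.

axial

Chair I (acetyl axial, cyano equatorial, hydroxyl axial): E = 2.05 kcal/mol.
Chair II (acetyl equatorial, cyano axial, hydroxyl equatorial): E = 0.22 kcal/mol.
Chair II is the more stable (lower-energy) conformer, and in that chair the cyano group is axial.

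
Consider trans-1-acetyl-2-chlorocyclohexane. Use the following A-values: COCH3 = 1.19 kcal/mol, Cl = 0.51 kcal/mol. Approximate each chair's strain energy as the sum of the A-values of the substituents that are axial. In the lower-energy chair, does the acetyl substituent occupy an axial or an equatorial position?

equatorial

C1 and C2 have opposite parity, so for the trans isomer the two substituents are e,e in one chair and a,a in the other.
Chair I (acetyl axial, chloro axial): E = 1.70 kcal/mol.
Chair II (acetyl equatorial, chloro equatorial): E = 0.00 kcal/mol.
Chair II is the more stable (lower-energy) conformer, and in that chair the acetyl group is equatorial.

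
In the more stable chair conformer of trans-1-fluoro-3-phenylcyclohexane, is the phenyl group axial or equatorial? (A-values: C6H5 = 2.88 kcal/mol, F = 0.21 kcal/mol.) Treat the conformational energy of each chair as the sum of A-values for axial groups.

C1 and C3 have the same parity, so for the trans isomer the two substituents are one axial and one equatorial in each chair.
Chair I (phenyl axial, fluoro equatorial): E = 2.88 kcal/mol.
Chair II (phenyl equatorial, fluoro axial): E = 0.21 kcal/mol.
Chair II is the more stable (lower-energy) conformer, and in that chair the phenyl group is equatorial.

equatorial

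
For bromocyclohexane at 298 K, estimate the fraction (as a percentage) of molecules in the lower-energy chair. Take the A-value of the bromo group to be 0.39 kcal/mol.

65.9%

One chair has the bromo group axial (E = 0.39 kcal/mol) and the other has it equatorial (E = 0).
ΔG = 0.39 kcal/mol between the two chairs.
K = exp(ΔG/RT) with R = 1.987×10⁻³ kcal mol⁻¹ K⁻¹ and T = 298 K gives K ≈ 1.93.
Fraction in the lower-energy chair = K/(K+1) = 65.9%.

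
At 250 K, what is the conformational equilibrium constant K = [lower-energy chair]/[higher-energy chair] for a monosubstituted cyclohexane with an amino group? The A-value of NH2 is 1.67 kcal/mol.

One chair has the amino group axial (E = 1.67 kcal/mol) and the other has it equatorial (E = 0).
ΔG = 1.67 kcal/mol between the two chairs.
K = exp(ΔG/RT) with R = 1.987×10⁻³ kcal mol⁻¹ K⁻¹ and T = 250 K gives K ≈ 28.8.

K ≈ 28.8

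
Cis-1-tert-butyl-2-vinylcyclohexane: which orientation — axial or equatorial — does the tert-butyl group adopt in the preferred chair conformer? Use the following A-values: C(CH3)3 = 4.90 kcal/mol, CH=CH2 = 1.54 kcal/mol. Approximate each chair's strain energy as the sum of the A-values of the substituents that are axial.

C1 and C2 have opposite parity, so for the cis isomer the two substituents are one axial and one equatorial in each chair.
Chair I (tert-butyl axial, vinyl equatorial): E = 4.90 kcal/mol.
Chair II (tert-butyl equatorial, vinyl axial): E = 1.54 kcal/mol.
Chair II is the more stable (lower-energy) conformer, and in that chair the tert-butyl group is equatorial.

equatorial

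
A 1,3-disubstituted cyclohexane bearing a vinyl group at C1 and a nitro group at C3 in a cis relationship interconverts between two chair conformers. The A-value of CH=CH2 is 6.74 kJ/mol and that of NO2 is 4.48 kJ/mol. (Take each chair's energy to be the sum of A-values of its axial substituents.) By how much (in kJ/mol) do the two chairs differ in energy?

C1 and C3 have the same parity, so for the cis isomer the two substituents are e,e in one chair and a,a in the other.
Chair I (vinyl axial, nitro axial): E = 11.22 kJ/mol.
Chair II (vinyl equatorial, nitro equatorial): E = 0.00 kJ/mol.
ΔE = 11.22 − 0.00 = 11.22 kJ/mol; chair II is more stable.

11.22 kJ/mol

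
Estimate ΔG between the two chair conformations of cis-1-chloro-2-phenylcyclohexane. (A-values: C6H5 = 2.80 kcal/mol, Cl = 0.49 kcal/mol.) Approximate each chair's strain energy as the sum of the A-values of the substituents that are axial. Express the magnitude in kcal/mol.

C1 and C2 have opposite parity, so for the cis isomer the two substituents are one axial and one equatorial in each chair.
Chair I (phenyl axial, chloro equatorial): E = 2.80 kcal/mol.
Chair II (phenyl equatorial, chloro axial): E = 0.49 kcal/mol.
ΔE = 2.80 − 0.49 = 2.31 kcal/mol; chair II is more stable.

2.31 kcal/mol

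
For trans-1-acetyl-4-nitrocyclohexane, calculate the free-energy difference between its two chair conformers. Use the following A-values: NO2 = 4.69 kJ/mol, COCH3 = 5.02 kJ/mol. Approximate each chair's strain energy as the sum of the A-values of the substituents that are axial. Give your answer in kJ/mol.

9.71 kJ/mol

C1 and C4 have opposite parity, so for the trans isomer the two substituents are e,e in one chair and a,a in the other.
Chair I (nitro axial, acetyl axial): E = 9.71 kJ/mol.
Chair II (nitro equatorial, acetyl equatorial): E = 0.00 kJ/mol.
ΔE = 9.71 − 0.00 = 9.71 kJ/mol; chair II is more stable.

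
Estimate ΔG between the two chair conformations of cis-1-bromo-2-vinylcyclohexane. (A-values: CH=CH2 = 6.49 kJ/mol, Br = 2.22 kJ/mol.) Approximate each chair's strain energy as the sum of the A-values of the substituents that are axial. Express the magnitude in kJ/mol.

4.27 kJ/mol

C1 and C2 have opposite parity, so for the cis isomer the two substituents are one axial and one equatorial in each chair.
Chair I (vinyl axial, bromo equatorial): E = 6.49 kJ/mol.
Chair II (vinyl equatorial, bromo axial): E = 2.22 kJ/mol.
ΔE = 6.49 − 2.22 = 4.27 kJ/mol; chair II is more stable.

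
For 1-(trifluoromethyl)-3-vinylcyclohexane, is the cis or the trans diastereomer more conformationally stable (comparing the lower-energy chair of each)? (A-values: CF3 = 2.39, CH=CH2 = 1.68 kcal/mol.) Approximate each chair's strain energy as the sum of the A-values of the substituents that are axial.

At 1,3 positions (parity same): cis → (e,e or a,a); trans → (a,e or e,a).
Best chair for cis: E = 0.00 kcal/mol; best chair for trans: E = 1.68 kcal/mol.
The cis isomer is lower by 1.68 kcal/mol.

cis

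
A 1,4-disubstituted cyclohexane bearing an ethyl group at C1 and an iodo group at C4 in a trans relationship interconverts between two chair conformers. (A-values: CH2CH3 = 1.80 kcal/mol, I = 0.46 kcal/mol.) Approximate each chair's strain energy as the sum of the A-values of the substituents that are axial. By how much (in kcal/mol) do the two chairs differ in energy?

2.26 kcal/mol

C1 and C4 have opposite parity, so for the trans isomer the two substituents are e,e in one chair and a,a in the other.
Chair I (ethyl axial, iodo axial): E = 2.26 kcal/mol.
Chair II (ethyl equatorial, iodo equatorial): E = 0.00 kcal/mol.
ΔE = 2.26 − 0.00 = 2.26 kcal/mol; chair II is more stable.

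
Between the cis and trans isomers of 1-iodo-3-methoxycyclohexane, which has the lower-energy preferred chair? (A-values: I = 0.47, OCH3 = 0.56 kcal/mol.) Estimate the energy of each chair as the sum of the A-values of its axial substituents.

At 1,3 positions (parity same): cis → (e,e or a,a); trans → (a,e or e,a).
Best chair for cis: E = 0.00 kcal/mol; best chair for trans: E = 0.47 kcal/mol.
The cis isomer is lower by 0.47 kcal/mol.

cis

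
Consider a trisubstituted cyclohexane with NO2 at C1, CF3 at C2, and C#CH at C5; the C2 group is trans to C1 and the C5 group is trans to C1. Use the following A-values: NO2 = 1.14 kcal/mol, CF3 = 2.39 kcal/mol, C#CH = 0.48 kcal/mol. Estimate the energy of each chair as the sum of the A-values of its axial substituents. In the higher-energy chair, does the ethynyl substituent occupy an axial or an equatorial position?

equatorial

Chair I (nitro axial, trifluoromethyl axial, ethynyl equatorial): E = 3.53 kcal/mol.
Chair II (nitro equatorial, trifluoromethyl equatorial, ethynyl axial): E = 0.48 kcal/mol.
Chair I is the less stable (higher-energy) conformer, and in that chair the ethynyl group is equatorial.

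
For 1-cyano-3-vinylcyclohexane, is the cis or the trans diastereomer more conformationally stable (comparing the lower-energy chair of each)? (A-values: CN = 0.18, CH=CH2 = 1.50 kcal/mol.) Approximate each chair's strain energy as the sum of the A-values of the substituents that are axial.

At 1,3 positions (parity same): cis → (e,e or a,a); trans → (a,e or e,a).
Best chair for cis: E = 0.00 kcal/mol; best chair for trans: E = 0.18 kcal/mol.
The cis isomer is lower by 0.18 kcal/mol.

cis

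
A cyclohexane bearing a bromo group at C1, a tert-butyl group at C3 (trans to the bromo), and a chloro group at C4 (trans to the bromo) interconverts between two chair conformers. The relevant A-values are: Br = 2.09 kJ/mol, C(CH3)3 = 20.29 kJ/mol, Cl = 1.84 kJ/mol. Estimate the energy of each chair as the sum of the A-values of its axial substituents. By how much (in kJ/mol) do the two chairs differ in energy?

16.36 kJ/mol

Chair I (bromo axial, tert-butyl equatorial, chloro axial): E = 3.93 kJ/mol.
Chair II (bromo equatorial, tert-butyl axial, chloro equatorial): E = 20.29 kJ/mol.
ΔE = 20.29 − 3.93 = 16.36 kJ/mol; chair I is more stable.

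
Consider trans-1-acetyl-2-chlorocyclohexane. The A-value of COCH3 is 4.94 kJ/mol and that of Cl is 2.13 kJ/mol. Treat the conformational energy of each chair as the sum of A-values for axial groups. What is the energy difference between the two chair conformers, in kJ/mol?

C1 and C2 have opposite parity, so for the trans isomer the two substituents are e,e in one chair and a,a in the other.
Chair I (acetyl axial, chloro axial): E = 7.07 kJ/mol.
Chair II (acetyl equatorial, chloro equatorial): E = 0.00 kJ/mol.
ΔE = 7.07 − 0.00 = 7.07 kJ/mol; chair II is more stable.

7.07 kJ/mol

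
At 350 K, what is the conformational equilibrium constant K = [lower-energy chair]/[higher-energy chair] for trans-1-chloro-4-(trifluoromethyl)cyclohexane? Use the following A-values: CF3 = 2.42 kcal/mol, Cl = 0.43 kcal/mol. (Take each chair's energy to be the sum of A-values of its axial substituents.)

C1 and C4 have opposite parity, so for the trans isomer the two substituents are e,e in one chair and a,a in the other.
Chair I (trifluoromethyl axial, chloro axial): E = 2.85 kcal/mol; chair II (trifluoromethyl equatorial, chloro equatorial): E = 0.00 kcal/mol.
ΔG = 2.85 kcal/mol between the two chairs.
K = exp(ΔG/RT) with R = 1.987×10⁻³ kcal mol⁻¹ K⁻¹ and T = 350 K gives K ≈ 60.2.

K ≈ 60.2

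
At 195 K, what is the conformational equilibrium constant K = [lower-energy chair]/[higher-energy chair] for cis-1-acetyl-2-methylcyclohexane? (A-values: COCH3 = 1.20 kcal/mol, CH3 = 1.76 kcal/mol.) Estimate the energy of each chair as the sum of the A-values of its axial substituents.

K ≈ 4.24

C1 and C2 have opposite parity, so for the cis isomer the two substituents are one axial and one equatorial in each chair.
Chair I (acetyl axial, methyl equatorial): E = 1.20 kcal/mol; chair II (acetyl equatorial, methyl axial): E = 1.76 kcal/mol.
ΔG = 0.56 kcal/mol between the two chairs.
K = exp(ΔG/RT) with R = 1.987×10⁻³ kcal mol⁻¹ K⁻¹ and T = 195 K gives K ≈ 4.24.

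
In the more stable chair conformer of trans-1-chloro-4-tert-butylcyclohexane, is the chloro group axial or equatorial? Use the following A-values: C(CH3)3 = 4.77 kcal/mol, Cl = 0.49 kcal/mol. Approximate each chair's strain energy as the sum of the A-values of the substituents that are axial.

C1 and C4 have opposite parity, so for the trans isomer the two substituents are e,e in one chair and a,a in the other.
Chair I (tert-butyl axial, chloro axial): E = 5.26 kcal/mol.
Chair II (tert-butyl equatorial, chloro equatorial): E = 0.00 kcal/mol.
Chair II is the more stable (lower-energy) conformer, and in that chair the chloro group is equatorial.

equatorial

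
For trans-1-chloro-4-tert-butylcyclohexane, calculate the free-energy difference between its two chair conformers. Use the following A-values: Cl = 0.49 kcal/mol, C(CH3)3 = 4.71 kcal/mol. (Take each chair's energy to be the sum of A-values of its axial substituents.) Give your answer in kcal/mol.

C1 and C4 have opposite parity, so for the trans isomer the two substituents are e,e in one chair and a,a in the other.
Chair I (chloro axial, tert-butyl axial): E = 5.20 kcal/mol.
Chair II (chloro equatorial, tert-butyl equatorial): E = 0.00 kcal/mol.
ΔE = 5.20 − 0.00 = 5.20 kcal/mol; chair II is more stable.

5.20 kcal/mol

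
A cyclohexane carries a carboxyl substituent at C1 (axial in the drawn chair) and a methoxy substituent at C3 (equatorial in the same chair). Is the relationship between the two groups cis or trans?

trans

C1 and C3 have the same parity, so their axial bonds point in the same direction.
With same-parity carbons, two substituents on the same face are both axial or both equatorial; opposite faces give one of each.
Here the groups are axial/equatorial → opposite face → trans.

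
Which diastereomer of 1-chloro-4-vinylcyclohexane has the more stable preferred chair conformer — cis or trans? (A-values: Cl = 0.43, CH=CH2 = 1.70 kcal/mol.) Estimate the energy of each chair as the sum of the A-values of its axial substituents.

trans

At 1,4 positions (parity opposite): cis → (a,e or e,a); trans → (e,e or a,a).
Best chair for cis: E = 0.43 kcal/mol; best chair for trans: E = 0.00 kcal/mol.
The trans isomer is lower by 0.43 kcal/mol.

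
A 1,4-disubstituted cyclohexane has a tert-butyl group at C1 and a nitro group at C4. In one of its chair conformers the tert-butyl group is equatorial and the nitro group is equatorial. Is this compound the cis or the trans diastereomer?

C1 and C4 have opposite parity, so their axial bonds point in opposite directions.
With opposite-parity carbons, two substituents on the same face are one axial and one equatorial; opposite faces give both axial or both equatorial.
Here the groups are equatorial/equatorial → opposite face → trans.

trans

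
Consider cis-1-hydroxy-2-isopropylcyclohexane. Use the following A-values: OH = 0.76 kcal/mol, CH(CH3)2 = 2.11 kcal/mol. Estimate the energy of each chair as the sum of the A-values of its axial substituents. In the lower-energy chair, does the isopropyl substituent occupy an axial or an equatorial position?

equatorial

C1 and C2 have opposite parity, so for the cis isomer the two substituents are one axial and one equatorial in each chair.
Chair I (hydroxyl axial, isopropyl equatorial): E = 0.76 kcal/mol.
Chair II (hydroxyl equatorial, isopropyl axial): E = 2.11 kcal/mol.
Chair I is the more stable (lower-energy) conformer, and in that chair the isopropyl group is equatorial.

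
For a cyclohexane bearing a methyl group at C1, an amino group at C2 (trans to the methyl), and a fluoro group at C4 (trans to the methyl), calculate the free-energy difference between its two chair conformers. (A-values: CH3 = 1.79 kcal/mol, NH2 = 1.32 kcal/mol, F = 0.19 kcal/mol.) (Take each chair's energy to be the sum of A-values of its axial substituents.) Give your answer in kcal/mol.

Chair I (methyl axial, amino axial, fluoro axial): E = 3.30 kcal/mol.
Chair II (methyl equatorial, amino equatorial, fluoro equatorial): E = 0.00 kcal/mol.
ΔE = 3.30 − 0.00 = 3.30 kcal/mol; chair II is more stable.

3.30 kcal/mol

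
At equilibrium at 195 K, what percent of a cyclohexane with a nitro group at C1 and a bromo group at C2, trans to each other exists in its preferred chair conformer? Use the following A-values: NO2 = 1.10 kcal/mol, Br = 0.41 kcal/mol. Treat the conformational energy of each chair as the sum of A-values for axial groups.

98.0%

C1 and C2 have opposite parity, so for the trans isomer the two substituents are e,e in one chair and a,a in the other.
Chair I (nitro axial, bromo axial): E = 1.51 kcal/mol; chair II (nitro equatorial, bromo equatorial): E = 0.00 kcal/mol.
ΔG = 1.51 kcal/mol between the two chairs.
K = exp(ΔG/RT) with R = 1.987×10⁻³ kcal mol⁻¹ K⁻¹ and T = 195 K gives K ≈ 49.3.
Fraction in the lower-energy chair = K/(K+1) = 98.0%.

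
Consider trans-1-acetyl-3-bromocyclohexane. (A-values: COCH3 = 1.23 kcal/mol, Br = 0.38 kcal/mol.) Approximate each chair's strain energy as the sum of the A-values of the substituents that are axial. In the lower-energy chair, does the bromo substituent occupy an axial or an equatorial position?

C1 and C3 have the same parity, so for the trans isomer the two substituents are one axial and one equatorial in each chair.
Chair I (acetyl axial, bromo equatorial): E = 1.23 kcal/mol.
Chair II (acetyl equatorial, bromo axial): E = 0.38 kcal/mol.
Chair II is the more stable (lower-energy) conformer, and in that chair the bromo group is axial.

axial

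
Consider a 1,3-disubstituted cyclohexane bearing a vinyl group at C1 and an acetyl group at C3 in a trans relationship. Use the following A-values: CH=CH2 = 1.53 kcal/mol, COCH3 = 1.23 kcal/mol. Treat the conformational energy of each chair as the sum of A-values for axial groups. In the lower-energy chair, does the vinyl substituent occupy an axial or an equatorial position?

equatorial

C1 and C3 have the same parity, so for the trans isomer the two substituents are one axial and one equatorial in each chair.
Chair I (vinyl axial, acetyl equatorial): E = 1.53 kcal/mol.
Chair II (vinyl equatorial, acetyl axial): E = 1.23 kcal/mol.
Chair II is the more stable (lower-energy) conformer, and in that chair the vinyl group is equatorial.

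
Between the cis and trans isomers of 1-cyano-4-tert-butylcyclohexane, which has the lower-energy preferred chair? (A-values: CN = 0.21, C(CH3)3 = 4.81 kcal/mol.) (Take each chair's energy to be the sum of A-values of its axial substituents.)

At 1,4 positions (parity opposite): cis → (a,e or e,a); trans → (e,e or a,a).
Best chair for cis: E = 0.21 kcal/mol; best chair for trans: E = 0.00 kcal/mol.
The trans isomer is lower by 0.21 kcal/mol.

trans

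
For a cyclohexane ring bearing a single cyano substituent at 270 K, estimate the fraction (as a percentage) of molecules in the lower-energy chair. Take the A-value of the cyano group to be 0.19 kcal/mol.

One chair has the cyano group axial (E = 0.19 kcal/mol) and the other has it equatorial (E = 0).
ΔG = 0.19 kcal/mol between the two chairs.
K = exp(ΔG/RT) with R = 1.987×10⁻³ kcal mol⁻¹ K⁻¹ and T = 270 K gives K ≈ 1.42.
Fraction in the lower-energy chair = K/(K+1) = 58.8%.

58.8%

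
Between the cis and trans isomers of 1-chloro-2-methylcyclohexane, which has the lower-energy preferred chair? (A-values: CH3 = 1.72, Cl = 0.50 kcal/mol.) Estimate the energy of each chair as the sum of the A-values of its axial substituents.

At 1,2 positions (parity opposite): cis → (a,e or e,a); trans → (e,e or a,a).
Best chair for cis: E = 0.50 kcal/mol; best chair for trans: E = 0.00 kcal/mol.
The trans isomer is lower by 0.50 kcal/mol.

trans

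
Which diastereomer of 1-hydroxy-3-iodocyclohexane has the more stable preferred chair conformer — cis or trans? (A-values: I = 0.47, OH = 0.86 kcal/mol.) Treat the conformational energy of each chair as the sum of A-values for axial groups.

cis

At 1,3 positions (parity same): cis → (e,e or a,a); trans → (a,e or e,a).
Best chair for cis: E = 0.00 kcal/mol; best chair for trans: E = 0.47 kcal/mol.
The cis isomer is lower by 0.47 kcal/mol.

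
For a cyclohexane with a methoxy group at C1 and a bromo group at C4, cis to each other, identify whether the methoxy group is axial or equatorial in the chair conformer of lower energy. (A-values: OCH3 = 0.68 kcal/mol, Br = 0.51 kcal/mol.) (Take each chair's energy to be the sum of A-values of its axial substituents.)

equatorial

C1 and C4 have opposite parity, so for the cis isomer the two substituents are one axial and one equatorial in each chair.
Chair I (methoxy axial, bromo equatorial): E = 0.68 kcal/mol.
Chair II (methoxy equatorial, bromo axial): E = 0.51 kcal/mol.
Chair II is the more stable (lower-energy) conformer, and in that chair the methoxy group is equatorial.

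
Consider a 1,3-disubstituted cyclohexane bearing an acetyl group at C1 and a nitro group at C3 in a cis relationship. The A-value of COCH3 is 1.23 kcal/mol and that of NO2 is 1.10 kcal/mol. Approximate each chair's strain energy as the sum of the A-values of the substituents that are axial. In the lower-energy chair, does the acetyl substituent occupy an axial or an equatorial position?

equatorial

C1 and C3 have the same parity, so for the cis isomer the two substituents are e,e in one chair and a,a in the other.
Chair I (acetyl axial, nitro axial): E = 2.33 kcal/mol.
Chair II (acetyl equatorial, nitro equatorial): E = 0.00 kcal/mol.
Chair II is the more stable (lower-energy) conformer, and in that chair the acetyl group is equatorial.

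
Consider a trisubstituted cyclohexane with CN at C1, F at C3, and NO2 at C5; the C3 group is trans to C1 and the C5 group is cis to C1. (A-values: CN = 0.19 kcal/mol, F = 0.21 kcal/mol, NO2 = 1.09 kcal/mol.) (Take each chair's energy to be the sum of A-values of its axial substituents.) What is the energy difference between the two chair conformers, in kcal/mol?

1.07 kcal/mol

Chair I (cyano axial, fluoro equatorial, nitro axial): E = 1.28 kcal/mol.
Chair II (cyano equatorial, fluoro axial, nitro equatorial): E = 0.21 kcal/mol.
ΔE = 1.28 − 0.21 = 1.07 kcal/mol; chair II is more stable.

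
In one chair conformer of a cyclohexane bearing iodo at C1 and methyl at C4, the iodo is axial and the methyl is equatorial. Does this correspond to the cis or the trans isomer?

C1 and C4 have opposite parity, so their axial bonds point in opposite directions.
With opposite-parity carbons, two substituents on the same face are one axial and one equatorial; opposite faces give both axial or both equatorial.
Here the groups are axial/equatorial → same face → cis.

cis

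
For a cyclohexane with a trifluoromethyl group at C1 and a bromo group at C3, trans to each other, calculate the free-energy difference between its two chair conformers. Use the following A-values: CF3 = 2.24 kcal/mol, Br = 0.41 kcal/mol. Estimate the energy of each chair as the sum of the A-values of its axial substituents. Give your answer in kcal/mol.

C1 and C3 have the same parity, so for the trans isomer the two substituents are one axial and one equatorial in each chair.
Chair I (trifluoromethyl axial, bromo equatorial): E = 2.24 kcal/mol.
Chair II (trifluoromethyl equatorial, bromo axial): E = 0.41 kcal/mol.
ΔE = 2.24 − 0.41 = 1.83 kcal/mol; chair II is more stable.

1.83 kcal/mol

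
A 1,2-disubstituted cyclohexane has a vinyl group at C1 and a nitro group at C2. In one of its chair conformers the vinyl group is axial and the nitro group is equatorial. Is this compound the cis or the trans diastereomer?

cis

C1 and C2 have opposite parity, so their axial bonds point in opposite directions.
With opposite-parity carbons, two substituents on the same face are one axial and one equatorial; opposite faces give both axial or both equatorial.
Here the groups are axial/equatorial → same face → cis.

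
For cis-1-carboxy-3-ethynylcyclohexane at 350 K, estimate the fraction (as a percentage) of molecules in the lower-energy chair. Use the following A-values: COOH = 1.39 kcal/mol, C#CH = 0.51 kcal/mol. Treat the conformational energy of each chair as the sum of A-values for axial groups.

93.9%

C1 and C3 have the same parity, so for the cis isomer the two substituents are e,e in one chair and a,a in the other.
Chair I (carboxyl axial, ethynyl axial): E = 1.90 kcal/mol; chair II (carboxyl equatorial, ethynyl equatorial): E = 0.00 kcal/mol.
ΔG = 1.90 kcal/mol between the two chairs.
K = exp(ΔG/RT) with R = 1.987×10⁻³ kcal mol⁻¹ K⁻¹ and T = 350 K gives K ≈ 15.4.
Fraction in the lower-energy chair = K/(K+1) = 93.9%.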